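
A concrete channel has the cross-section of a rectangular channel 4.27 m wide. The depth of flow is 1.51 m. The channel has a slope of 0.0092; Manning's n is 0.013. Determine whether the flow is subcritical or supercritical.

Flow area A = b·y = 4.27 × 1.51 = 6.448 m². Wetted perimeter P = b + 2y = 4.27 + 2×1.51 = 7.29 m.
Hydraulic radius R = A/P = 6.448/7.29 = 0.8845 m.
V = (1/n) R^(2/3) √S = (1/0.013) × 0.8845^(2/3) × √0.0092 = 6.798 m/s. Hydraulic depth D_h = A/T = 6.448/4.27 = 1.51 m.
Froude number Fr = V/√(g·D_h) = 6.798/√(9.81×1.51) = 1.77, which is greater than 1, so the flow is supercritical.

supercritical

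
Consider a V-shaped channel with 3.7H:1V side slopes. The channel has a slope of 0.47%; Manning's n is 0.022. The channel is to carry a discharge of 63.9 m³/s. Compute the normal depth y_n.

Manning's equation rearranged: A R^(2/3) = nQ / (1·√S) = 0.022 × 63.9 / (√0.0047) = 20.51.
At y = 2.84 m: A R^(2/3) = 36.83 — high.
At y = 1.68 m: A R^(2/3) = 9.081 — low.
At y = 2.28 m: A R^(2/3) = 20.5 — matches.

y_n = 2.28 m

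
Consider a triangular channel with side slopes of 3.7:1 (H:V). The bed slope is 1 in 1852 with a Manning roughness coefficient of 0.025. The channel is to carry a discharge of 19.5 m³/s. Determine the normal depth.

Manning's equation rearranged: A R^(2/3) = nQ / (1·√S) = 0.025 × 19.5 / (√0.00054) = 20.98.
At y = 2.05 m: A R^(2/3) = 15.44 — short.
At y = 2.67 m: A R^(2/3) = 31.24 — over.
At y = 2.3 m: A R^(2/3) = 20.99 — ≈ 20.98.

y_n = 2.3 m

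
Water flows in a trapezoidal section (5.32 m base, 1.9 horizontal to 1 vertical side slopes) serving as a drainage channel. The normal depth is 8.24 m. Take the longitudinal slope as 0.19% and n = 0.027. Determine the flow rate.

With bottom width b = 5.32 m and side slope z = 1.9: A = (b + zy)y = (5.32 + 1.9×8.24)×8.24 = 172.8 m²; P = b + 2y√(1+z²) = 5.32 + 2×8.24×2.147 = 40.7 m.
Hydraulic radius R = A/P = 172.8/40.7 = 4.246 m.
Manning's equation: Q = (1/n) A R^(2/3) S^(1/2) = (1/0.027) × 172.8 × 4.246^(2/3) × 0.0019^(1/2) = 732 m³/s.

Q = 732 m³/s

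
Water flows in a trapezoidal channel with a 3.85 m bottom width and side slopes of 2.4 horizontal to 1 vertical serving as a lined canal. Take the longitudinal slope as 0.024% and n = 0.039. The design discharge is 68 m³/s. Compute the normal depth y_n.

y_n = 5.26 m

Manning's equation rearranged: A R^(2/3) = nQ / (1·√S) = 0.039 × 68 / (√0.00024) = 171.2.
Try y = 4.46 m: A R^(2/3) = 116.4 — low.
Try y = 6.09 m: A R^(2/3) = 242.5 — high.
Try y = 5.26 m: A R^(2/3) = 171.2 — ≈ 171.2.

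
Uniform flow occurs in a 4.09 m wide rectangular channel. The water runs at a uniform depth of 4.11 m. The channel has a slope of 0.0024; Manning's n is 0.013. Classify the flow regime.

Flow area A = b·y = 4.09 × 4.11 = 16.81 m². Wetted perimeter P = b + 2y = 4.09 + 2×4.11 = 12.31 m.
Hydraulic radius R = A/P = 16.81/12.31 = 1.366 m.
V = (1/n) R^(2/3) √S = (1/0.013) × 1.366^(2/3) × √0.0024 = 4.638 m/s. Hydraulic depth D_h = A/T = 16.81/4.09 = 4.11 m.
Froude number Fr = V/√(g·D_h) = 4.638/√(9.81×4.11) = 0.73, which is less than 1, so the flow is subcritical.

subcritical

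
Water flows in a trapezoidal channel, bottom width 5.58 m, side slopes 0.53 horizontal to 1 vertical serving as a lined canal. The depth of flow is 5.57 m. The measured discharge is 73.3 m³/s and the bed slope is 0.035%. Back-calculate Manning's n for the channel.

n = 0.023

With bottom width b = 5.58 m and side slope z = 0.53: A = (b + zy)y = (5.58 + 0.53×5.57)×5.57 = 47.52 m²; P = b + 2y√(1+z²) = 5.58 + 2×5.57×1.132 = 18.19 m.
Hydraulic radius R = A/P = 47.52/18.19 = 2.613 m.
Rearranging Manning's equation: n = (1/Q) A R^(2/3) S^(1/2) = (1/73.3) × 47.52 × 2.613^(2/3) × √0.00035 = 0.023.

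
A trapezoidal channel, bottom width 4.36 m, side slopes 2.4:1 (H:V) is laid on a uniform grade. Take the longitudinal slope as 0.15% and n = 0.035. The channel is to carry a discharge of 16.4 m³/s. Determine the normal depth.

Manning's equation rearranged: A R^(2/3) = nQ / (1·√S) = 0.035 × 16.4 / (√0.0015) = 14.82.
Try y = 1.91 m: A R^(2/3) = 19.24 — too large.
Try y = 1.27 m: A R^(2/3) = 8.496 — too small.
Try y = 1.68 m: A R^(2/3) = 14.81 — close enough.

y_n = 1.68 m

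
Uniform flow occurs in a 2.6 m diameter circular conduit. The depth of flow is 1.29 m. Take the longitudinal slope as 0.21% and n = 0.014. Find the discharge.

For a circular section of diameter D = 2.6 m at depth y = 1.29 m, the central angle is θ = 2 arccos(1 − 2y/D) = 3.126 rad. Then A = (D²/8)(θ − sin θ) = 2.629 m² and P = Dθ/2 = 4.064 m.
Hydraulic radius R = A/P = 2.629/4.064 = 0.6468 m.
Manning's equation: Q = (1/n) A R^(2/3) S^(1/2) = (1/0.014) × 2.629 × 0.6468^(2/3) × 0.0021^(1/2) = 6.44 m³/s.

Q = 6.44 m³/s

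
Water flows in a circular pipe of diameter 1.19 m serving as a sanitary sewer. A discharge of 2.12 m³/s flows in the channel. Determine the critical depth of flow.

y_c = 0.804 m

At critical depth, Q² T / (g A³) = 1, i.e. A³/T = Q²/g = 2.12²/9.81 = 0.4581.
At y = 0.662 m: A³/T = 0.2172 — too small.
At y = 0.929 m: A³/T = 0.8209 — too large.
At y = 0.804 m: A³/T = 0.4588 — ≈ 0.4581.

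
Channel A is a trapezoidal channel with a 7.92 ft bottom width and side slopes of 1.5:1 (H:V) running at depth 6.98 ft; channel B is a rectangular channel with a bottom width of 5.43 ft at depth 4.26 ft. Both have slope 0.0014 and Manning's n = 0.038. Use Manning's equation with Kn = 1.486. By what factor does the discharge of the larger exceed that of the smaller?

Channel A: With bottom width b = 7.92 ft and side slope z = 1.5: A = (b + zy)y = (7.92 + 1.5×6.98)×6.98 = 128.4 ft²; P = b + 2y√(1+z²) = 7.92 + 2×6.98×1.803 = 33.09 ft. Hydraulic radius R = A/P = 128.4/33.09 = 3.88 ft. Q_A = (1.486/0.038)·128.4·3.88^(2/3)·√0.0014 = 463.7 ft³/s.
Channel B: Flow area A = b·y = 5.43 × 4.26 = 23.13 ft². Wetted perimeter P = b + 2y = 5.43 + 2×4.26 = 13.95 ft. Hydraulic radius R = A/P = 23.13/13.95 = 1.658 ft. Q_B = (1.486/0.038)·23.13·1.658^(2/3)·√0.0014 = 47.42 ft³/s.
The larger discharge is 463.7 ft³/s and the smaller is 47.42 ft³/s; the ratio is 9.78.

9.78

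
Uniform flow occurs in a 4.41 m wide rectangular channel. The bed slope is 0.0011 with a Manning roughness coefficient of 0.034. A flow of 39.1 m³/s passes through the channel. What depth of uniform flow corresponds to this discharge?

Manning's equation rearranged: A R^(2/3) = nQ / (1·√S) = 0.034 × 39.1 / (√0.0011) = 40.08.
Try y = 4.51 m: A R^(2/3) = 25.84 — short.
Try y = 6.52 m: A R^(2/3) = 40.11 — ≈ 40.08.

y_n = 6.52 m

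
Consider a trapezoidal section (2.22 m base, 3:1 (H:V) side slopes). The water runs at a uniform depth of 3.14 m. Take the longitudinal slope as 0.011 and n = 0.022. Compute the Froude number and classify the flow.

supercritical

With bottom width b = 2.22 m and side slope z = 3: A = (b + zy)y = (2.22 + 3×3.14)×3.14 = 36.55 m²; P = b + 2y√(1+z²) = 2.22 + 2×3.14×3.162 = 22.08 m.
Hydraulic radius R = A/P = 36.55/22.08 = 1.655 m.
V = (1/n) R^(2/3) √S = (1/0.022) × 1.655^(2/3) × √0.011 = 6.671 m/s. Hydraulic depth D_h = A/T = 36.55/21.06 = 1.735 m.
Froude number Fr = V/√(g·D_h) = 6.671/√(9.81×1.735) = 1.62, which is greater than 1, so the flow is supercritical.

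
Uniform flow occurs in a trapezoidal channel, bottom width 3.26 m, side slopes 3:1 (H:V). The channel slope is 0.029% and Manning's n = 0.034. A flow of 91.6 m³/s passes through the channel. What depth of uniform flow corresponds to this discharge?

y_n = 5.11 m

Manning's equation rearranged: A R^(2/3) = nQ / (1·√S) = 0.034 × 91.6 / (√0.00029) = 182.9.
Trying y = 4.16 m: A R^(2/3) = 111.2 — short.
Trying y = 5.86 m: A R^(2/3) = 255.6 — over.
Trying y = 5.11 m: A R^(2/3) = 182.8 — close enough.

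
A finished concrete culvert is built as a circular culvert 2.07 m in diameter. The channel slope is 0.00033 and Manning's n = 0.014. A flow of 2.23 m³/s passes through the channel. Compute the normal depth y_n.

y_n = 1.39 m

Manning's equation rearranged: A R^(2/3) = nQ / (1·√S) = 0.014 × 2.23 / (√0.00033) = 1.719.
At y = 1.2 m: A R^(2/3) = 1.382 — low.
At y = 1.55 m: A R^(2/3) = 1.974 — high.
At y = 1.39 m: A R^(2/3) = 1.717 — close enough.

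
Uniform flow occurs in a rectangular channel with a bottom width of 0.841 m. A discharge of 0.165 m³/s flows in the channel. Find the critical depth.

For a rectangular channel, critical depth y_c = (q²/g)^(1/3) where q = Q/b = 0.165/0.841 = 0.1962 m²/s.
So y_c = (0.1962²/9.81)^(1/3) = 0.158 m.

y_c = 0.158 m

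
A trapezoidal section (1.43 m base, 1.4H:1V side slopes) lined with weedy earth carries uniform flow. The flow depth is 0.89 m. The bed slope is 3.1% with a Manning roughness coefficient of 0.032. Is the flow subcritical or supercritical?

With bottom width b = 1.43 m and side slope z = 1.4: A = (b + zy)y = (1.43 + 1.4×0.89)×0.89 = 2.382 m²; P = b + 2y√(1+z²) = 1.43 + 2×0.89×1.72 = 4.492 m.
Hydraulic radius R = A/P = 2.382/4.492 = 0.5301 m.
V = (1/n) R^(2/3) √S = (1/0.032) × 0.5301^(2/3) × √0.031 = 3.604 m/s. Hydraulic depth D_h = A/T = 2.382/3.922 = 0.6073 m.
Froude number Fr = V/√(g·D_h) = 3.604/√(9.81×0.6073) = 1.48, which is greater than 1, so the flow is supercritical.

supercritical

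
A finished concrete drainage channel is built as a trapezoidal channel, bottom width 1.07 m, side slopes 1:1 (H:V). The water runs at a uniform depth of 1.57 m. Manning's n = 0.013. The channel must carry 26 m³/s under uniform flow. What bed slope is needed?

With bottom width b = 1.07 m and side slope z = 1: A = (b + zy)y = (1.07 + 1×1.57)×1.57 = 4.145 m²; P = b + 2y√(1+z²) = 1.07 + 2×1.57×1.414 = 5.511 m.
Hydraulic radius R = A/P = 4.145/5.511 = 0.7521 m.
From Manning's equation, S = [nQ / (1 A R^(2/3))]² = [0.013 × 26 / (1 × 4.145 × 0.7521^(2/3))]² = 0.00972.

S = 0.00972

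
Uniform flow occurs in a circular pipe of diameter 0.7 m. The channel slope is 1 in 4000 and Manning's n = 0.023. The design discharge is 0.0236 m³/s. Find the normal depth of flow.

Manning's equation rearranged: A R^(2/3) = nQ / (1·√S) = 0.023 × 0.0236 / (√0.00025) = 0.03433.
Try y = 0.289 m: A R^(2/3) = 0.04298 — over.
Try y = 0.256 m: A R^(2/3) = 0.03438 — close enough.

y_n = 0.256 m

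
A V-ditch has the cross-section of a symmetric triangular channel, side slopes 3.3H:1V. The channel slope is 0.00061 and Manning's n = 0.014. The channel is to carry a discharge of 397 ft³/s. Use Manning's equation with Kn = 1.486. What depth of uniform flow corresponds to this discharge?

Manning's equation rearranged: A R^(2/3) = nQ / (1.486·√S) = 0.014 × 397 / (1.486 × √0.00061) = 151.4.
Try y = 6.3 ft: A R^(2/3) = 273.3 — too large.
Try y = 3.71 ft: A R^(2/3) = 66.59 — too small.
Try y = 5.05 ft: A R^(2/3) = 151.5 — close enough.

y_n = 5.05 ft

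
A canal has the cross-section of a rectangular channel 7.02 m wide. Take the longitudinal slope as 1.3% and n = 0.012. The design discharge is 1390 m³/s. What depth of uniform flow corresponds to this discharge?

Manning's equation rearranged: A R^(2/3) = nQ / (1·√S) = 0.012 × 1390 / (√0.013) = 146.3.
At y = 12.3 m: A R^(2/3) = 168.7 — over.
At y = 8.06 m: A R^(2/3) = 102.7 — short.
At y = 10.9 m: A R^(2/3) = 146.7 — close enough.

y_n = 10.9 m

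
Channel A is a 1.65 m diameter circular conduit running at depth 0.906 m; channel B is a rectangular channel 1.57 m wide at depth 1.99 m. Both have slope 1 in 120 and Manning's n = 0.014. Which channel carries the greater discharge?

Channel A: For a circular section of diameter D = 1.65 m at depth y = 0.906 m, the central angle is θ = 2 arccos(1 − 2y/D) = 3.338 rad. Then A = (D²/8)(θ − sin θ) = 1.203 m² and P = Dθ/2 = 2.754 m. Hydraulic radius R = A/P = 1.203/2.754 = 0.4366 m. Q_A = (1/0.014)·1.203·0.4366^(2/3)·√0.008333 = 4.513 m³/s.
Channel B: Flow area A = b·y = 1.57 × 1.99 = 3.124 m². Wetted perimeter P = b + 2y = 1.57 + 2×1.99 = 5.55 m. Hydraulic radius R = A/P = 3.124/5.55 = 0.5629 m. Q_B = (1/0.014)·3.124·0.5629^(2/3)·√0.008333 = 13.89 m³/s.
Q_A = 4.513 m³/s vs Q_B = 13.89 m³/s, so channel B carries more.

channel B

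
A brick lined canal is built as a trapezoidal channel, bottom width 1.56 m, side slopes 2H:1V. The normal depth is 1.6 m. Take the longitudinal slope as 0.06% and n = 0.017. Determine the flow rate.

With bottom width b = 1.56 m and side slope z = 2: A = (b + zy)y = (1.56 + 2×1.6)×1.6 = 7.616 m²; P = b + 2y√(1+z²) = 1.56 + 2×1.6×2.236 = 8.715 m.
Hydraulic radius R = A/P = 7.616/8.715 = 0.8739 m.
Manning's equation: Q = (1/n) A R^(2/3) S^(1/2) = (1/0.017) × 7.616 × 0.8739^(2/3) × 0.0006^(1/2) = 10 m³/s.

Q = 10 m³/s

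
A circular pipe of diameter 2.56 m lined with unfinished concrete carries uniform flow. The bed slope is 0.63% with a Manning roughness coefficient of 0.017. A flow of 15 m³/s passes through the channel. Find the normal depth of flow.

Manning's equation rearranged: A R^(2/3) = nQ / (1·√S) = 0.017 × 15 / (√0.0063) = 3.213.
Try y = 2.07 m: A R^(2/3) = 3.775 — too large.
Try y = 1.61 m: A R^(2/3) = 2.756 — too small.
Try y = 1.8 m: A R^(2/3) = 3.219 — close enough.

y_n = 1.8 m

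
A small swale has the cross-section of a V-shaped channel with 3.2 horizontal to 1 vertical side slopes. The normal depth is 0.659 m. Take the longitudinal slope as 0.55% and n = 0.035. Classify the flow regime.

For a triangular section with side slope z = 3.2: A = zy² = 3.2×0.659² = 1.39 m²; P = 2y√(1+z²) = 2×0.659×3.353 = 4.419 m.
Hydraulic radius R = A/P = 1.39/4.419 = 0.3145 m.
V = (1/n) R^(2/3) √S = (1/0.035) × 0.3145^(2/3) × √0.0055 = 0.9799 m/s. Hydraulic depth D_h = A/T = 1.39/4.218 = 0.3295 m.
Froude number Fr = V/√(g·D_h) = 0.9799/√(9.81×0.3295) = 0.545, which is less than 1, so the flow is subcritical.

subcritical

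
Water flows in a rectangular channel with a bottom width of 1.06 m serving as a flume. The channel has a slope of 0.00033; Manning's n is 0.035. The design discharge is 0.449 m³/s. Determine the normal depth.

Manning's equation rearranged: A R^(2/3) = nQ / (1·√S) = 0.035 × 0.449 / (√0.00033) = 0.8651.
Trying y = 1.1 m: A R^(2/3) = 0.5875 — short.
Trying y = 1.9 m: A R^(2/3) = 1.119 — over.
Trying y = 1.52 m: A R^(2/3) = 0.8644 — close enough.

y_n = 1.52 m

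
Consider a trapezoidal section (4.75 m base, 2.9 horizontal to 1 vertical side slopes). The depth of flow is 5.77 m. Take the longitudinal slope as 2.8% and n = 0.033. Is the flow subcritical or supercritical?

With bottom width b = 4.75 m and side slope z = 2.9: A = (b + zy)y = (4.75 + 2.9×5.77)×5.77 = 124 m²; P = b + 2y√(1+z²) = 4.75 + 2×5.77×3.068 = 40.15 m.
Hydraulic radius R = A/P = 124/40.15 = 3.087 m.
V = (1/n) R^(2/3) √S = (1/0.033) × 3.087^(2/3) × √0.028 = 10.75 m/s. Hydraulic depth D_h = A/T = 124/38.22 = 3.244 m.
Froude number Fr = V/√(g·D_h) = 10.75/√(9.81×3.244) = 1.91, which is greater than 1, so the flow is supercritical.

supercritical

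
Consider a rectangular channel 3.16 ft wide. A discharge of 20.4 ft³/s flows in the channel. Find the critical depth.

y_c = 1.09 ft

For a rectangular channel, critical depth y_c = (q²/g)^(1/3) where q = Q/b = 20.4/3.16 = 6.456 ft²/s.
So y_c = (6.456²/32.2)^(1/3) = 1.09 ft.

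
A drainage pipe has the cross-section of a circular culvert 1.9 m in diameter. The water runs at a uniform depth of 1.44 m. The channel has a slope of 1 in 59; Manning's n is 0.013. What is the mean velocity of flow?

V = 6.92 m/s

For a circular section of diameter D = 1.9 m at depth y = 1.44 m, the central angle is θ = 2 arccos(1 − 2y/D) = 4.225 rad. Then A = (D²/8)(θ − sin θ) = 2.306 m² and P = Dθ/2 = 4.014 m.
Hydraulic radius R = A/P = 2.306/4.014 = 0.5743 m.
From Manning's equation, V = (1/n) R^(2/3) S^(1/2) = (1/0.013) × 0.5743^(2/3) × 0.01695^(1/2) = 6.92 m/s.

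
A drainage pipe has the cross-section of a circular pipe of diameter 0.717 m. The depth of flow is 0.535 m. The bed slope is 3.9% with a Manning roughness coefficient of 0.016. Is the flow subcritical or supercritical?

For a circular section of diameter D = 0.717 m at depth y = 0.535 m, the central angle is θ = 2 arccos(1 − 2y/D) = 4.171 rad. Then A = (D²/8)(θ − sin θ) = 0.3231 m² and P = Dθ/2 = 1.495 m.
Hydraulic radius R = A/P = 0.3231/1.495 = 0.2161 m.
V = (1/n) R^(2/3) √S = (1/0.016) × 0.2161^(2/3) × √0.039 = 4.445 m/s. Hydraulic depth D_h = A/T = 0.3231/0.6241 = 0.5177 m.
Froude number Fr = V/√(g·D_h) = 4.445/√(9.81×0.5177) = 1.97, which is greater than 1, so the flow is supercritical.

supercritical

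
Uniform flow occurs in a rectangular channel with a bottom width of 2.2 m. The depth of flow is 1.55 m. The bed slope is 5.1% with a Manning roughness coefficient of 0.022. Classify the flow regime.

Flow area A = b·y = 2.2 × 1.55 = 3.41 m². Wetted perimeter P = b + 2y = 2.2 + 2×1.55 = 5.3 m.
Hydraulic radius R = A/P = 3.41/5.3 = 0.6434 m.
V = (1/n) R^(2/3) √S = (1/0.022) × 0.6434^(2/3) × √0.051 = 7.65 m/s. Hydraulic depth D_h = A/T = 3.41/2.2 = 1.55 m.
Froude number Fr = V/√(g·D_h) = 7.65/√(9.81×1.55) = 1.96, which is greater than 1, so the flow is supercritical.

supercritical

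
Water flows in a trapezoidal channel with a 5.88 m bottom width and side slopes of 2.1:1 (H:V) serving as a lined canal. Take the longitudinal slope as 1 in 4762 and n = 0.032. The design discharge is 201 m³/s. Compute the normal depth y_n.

Manning's equation rearranged: A R^(2/3) = nQ / (1·√S) = 0.032 × 201 / (√0.00021) = 443.9.
At y = 6.29 m: A R^(2/3) = 272.4 — low.
At y = 8.75 m: A R^(2/3) = 583.3 — high.
At y = 7.78 m: A R^(2/3) = 443.4 — ≈ 443.9.

y_n = 7.78 m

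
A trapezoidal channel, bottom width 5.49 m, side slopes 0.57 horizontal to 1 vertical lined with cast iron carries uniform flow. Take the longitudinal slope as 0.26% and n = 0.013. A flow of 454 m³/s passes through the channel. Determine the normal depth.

Manning's equation rearranged: A R^(2/3) = nQ / (1·√S) = 0.013 × 454 / (√0.0026) = 115.7.
At y = 4.85 m: A R^(2/3) = 71.84 — low.
At y = 7.63 m: A R^(2/3) = 164.9 — high.
At y = 6.31 m: A R^(2/3) = 115.6 — close enough.

y_n = 6.31 m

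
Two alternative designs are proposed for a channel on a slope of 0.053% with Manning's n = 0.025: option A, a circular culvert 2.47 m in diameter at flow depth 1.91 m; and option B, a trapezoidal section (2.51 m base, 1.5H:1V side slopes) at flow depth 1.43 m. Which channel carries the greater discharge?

channel B

Channel A: For a circular section of diameter D = 2.47 m at depth y = 1.91 m, the central angle is θ = 2 arccos(1 − 2y/D) = 4.298 rad. Then A = (D²/8)(θ − sin θ) = 3.976 m² and P = Dθ/2 = 5.308 m. Hydraulic radius R = A/P = 3.976/5.308 = 0.749 m. Q_A = (1/0.025)·3.976·0.749^(2/3)·√0.00053 = 3.02 m³/s.
Channel B: With bottom width b = 2.51 m and side slope z = 1.5: A = (b + zy)y = (2.51 + 1.5×1.43)×1.43 = 6.657 m²; P = b + 2y√(1+z²) = 2.51 + 2×1.43×1.803 = 7.666 m. Hydraulic radius R = A/P = 6.657/7.666 = 0.8683 m. Q_B = (1/0.025)·6.657·0.8683^(2/3)·√0.00053 = 5.579 m³/s.
Q_A = 3.02 m³/s vs Q_B = 5.579 m³/s, so channel B carries more.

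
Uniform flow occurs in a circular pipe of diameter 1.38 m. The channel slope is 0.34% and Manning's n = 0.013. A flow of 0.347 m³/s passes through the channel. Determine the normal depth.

Manning's equation rearranged: A R^(2/3) = nQ / (1·√S) = 0.013 × 0.347 / (√0.0034) = 0.07736.
Trying y = 0.237 m: A R^(2/3) = 0.04724 — short.
Trying y = 0.375 m: A R^(2/3) = 0.1188 — over.
Trying y = 0.302 m: A R^(2/3) = 0.07726 — ≈ 0.07736.

y_n = 0.302 m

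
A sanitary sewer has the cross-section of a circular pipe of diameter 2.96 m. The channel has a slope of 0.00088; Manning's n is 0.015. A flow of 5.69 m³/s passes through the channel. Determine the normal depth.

y_n = 1.5 m

Manning's equation rearranged: A R^(2/3) = nQ / (1·√S) = 0.015 × 5.69 / (√0.00088) = 2.877.
Try y = 1.7 m: A R^(2/3) = 3.534 — over.
Try y = 1.33 m: A R^(2/3) = 2.339 — short.
Try y = 1.5 m: A R^(2/3) = 2.88 — close enough.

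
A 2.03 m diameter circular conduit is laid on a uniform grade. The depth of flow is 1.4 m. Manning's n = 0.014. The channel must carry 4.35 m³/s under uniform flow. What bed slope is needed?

S = 0.0013

For a circular section of diameter D = 2.03 m at depth y = 1.4 m, the central angle is θ = 2 arccos(1 − 2y/D) = 3.92 rad. Then A = (D²/8)(θ − sin θ) = 2.381 m² and P = Dθ/2 = 3.978 m.
Hydraulic radius R = A/P = 2.381/3.978 = 0.5984 m.
From Manning's equation, S = [nQ / (1 A R^(2/3))]² = [0.014 × 4.35 / (1 × 2.381 × 0.5984^(2/3))]² = 0.0013.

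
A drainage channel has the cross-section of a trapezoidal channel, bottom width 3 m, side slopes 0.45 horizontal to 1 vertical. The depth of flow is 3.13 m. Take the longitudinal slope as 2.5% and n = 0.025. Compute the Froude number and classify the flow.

With bottom width b = 3 m and side slope z = 0.45: A = (b + zy)y = (3 + 0.45×3.13)×3.13 = 13.8 m²; P = b + 2y√(1+z²) = 3 + 2×3.13×1.097 = 9.865 m.
Hydraulic radius R = A/P = 13.8/9.865 = 1.399 m.
V = (1/n) R^(2/3) √S = (1/0.025) × 1.399^(2/3) × √0.025 = 7.91 m/s. Hydraulic depth D_h = A/T = 13.8/5.817 = 2.372 m.
Froude number Fr = V/√(g·D_h) = 7.91/√(9.81×2.372) = 1.64, which is greater than 1, so the flow is supercritical.

supercritical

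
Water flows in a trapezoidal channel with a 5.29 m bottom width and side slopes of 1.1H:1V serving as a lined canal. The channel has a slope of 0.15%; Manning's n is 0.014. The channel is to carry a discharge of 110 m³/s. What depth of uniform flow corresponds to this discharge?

y_n = 3.06 m

Manning's equation rearranged: A R^(2/3) = nQ / (1·√S) = 0.014 × 110 / (√0.0015) = 39.76.
Trying y = 3.69 m: A R^(2/3) = 56.96 — too large.
Trying y = 2.26 m: A R^(2/3) = 22.65 — too small.
Trying y = 3.06 m: A R^(2/3) = 39.79 — close enough.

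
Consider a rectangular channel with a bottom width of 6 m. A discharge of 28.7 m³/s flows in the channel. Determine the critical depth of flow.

y_c = 1.33 m

For a rectangular channel, critical depth y_c = (q²/g)^(1/3) where q = Q/b = 28.7/6 = 4.783 m²/s.
So y_c = (4.783²/9.81)^(1/3) = 1.33 m.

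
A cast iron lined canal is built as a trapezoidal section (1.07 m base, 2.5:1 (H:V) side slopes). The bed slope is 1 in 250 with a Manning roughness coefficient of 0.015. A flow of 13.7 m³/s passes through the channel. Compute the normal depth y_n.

Manning's equation rearranged: A R^(2/3) = nQ / (1·√S) = 0.015 × 13.7 / (√0.004) = 3.249.
Trying y = 0.84 m: A R^(2/3) = 1.623 — too small.
Trying y = 1.25 m: A R^(2/3) = 4.024 — too large.
Trying y = 1.14 m: A R^(2/3) = 3.249 — close enough.

y_n = 1.14 m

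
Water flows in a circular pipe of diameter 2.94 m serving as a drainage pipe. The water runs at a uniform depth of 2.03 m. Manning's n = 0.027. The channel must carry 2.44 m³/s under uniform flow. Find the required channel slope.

S = 0.00021

For a circular section of diameter D = 2.94 m at depth y = 2.03 m, the central angle is θ = 2 arccos(1 − 2y/D) = 3.923 rad. Then A = (D²/8)(θ − sin θ) = 5 m² and P = Dθ/2 = 5.767 m.
Hydraulic radius R = A/P = 5/5.767 = 0.867 m.
From Manning's equation, S = [nQ / (1 A R^(2/3))]² = [0.027 × 2.44 / (1 × 5 × 0.867^(2/3))]² = 0.00021.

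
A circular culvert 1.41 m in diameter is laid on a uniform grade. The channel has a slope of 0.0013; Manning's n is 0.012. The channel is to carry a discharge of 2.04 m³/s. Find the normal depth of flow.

y_n = 1.02 m

Manning's equation rearranged: A R^(2/3) = nQ / (1·√S) = 0.012 × 2.04 / (√0.0013) = 0.679.
Try y = 1.14 m: A R^(2/3) = 0.7694 — over.
Try y = 0.713 m: A R^(2/3) = 0.3971 — short.
Try y = 1.02 m: A R^(2/3) = 0.6803 — ≈ 0.679.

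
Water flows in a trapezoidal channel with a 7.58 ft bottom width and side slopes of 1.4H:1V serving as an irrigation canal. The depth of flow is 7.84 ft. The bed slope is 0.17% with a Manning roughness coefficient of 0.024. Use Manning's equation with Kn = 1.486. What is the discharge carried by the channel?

With bottom width b = 7.58 ft and side slope z = 1.4: A = (b + zy)y = (7.58 + 1.4×7.84)×7.84 = 145.5 ft²; P = b + 2y√(1+z²) = 7.58 + 2×7.84×1.72 = 34.56 ft.
Hydraulic radius R = A/P = 145.5/34.56 = 4.21 ft.
Manning's equation: Q = (1.486/n) A R^(2/3) S^(1/2) = (1.486/0.024) × 145.5 × 4.21^(2/3) × 0.0017^(1/2) = 968 ft³/s.

Q = 968 ft³/s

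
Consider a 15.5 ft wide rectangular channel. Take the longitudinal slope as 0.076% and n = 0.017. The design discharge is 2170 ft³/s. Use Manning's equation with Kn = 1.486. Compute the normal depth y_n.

y_n = 18.7 ft

Manning's equation rearranged: A R^(2/3) = nQ / (1.486·√S) = 0.017 × 2170 / (1.486 × √0.00076) = 900.5.
Try y = 23.2 ft: A R^(2/3) = 1162 — too large.
Try y = 18.7 ft: A R^(2/3) = 900.8 — close enough.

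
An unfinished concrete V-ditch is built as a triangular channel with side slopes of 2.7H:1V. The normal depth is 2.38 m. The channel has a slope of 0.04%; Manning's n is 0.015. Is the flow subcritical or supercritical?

For a triangular section with side slope z = 2.7: A = zy² = 2.7×2.38² = 15.29 m²; P = 2y√(1+z²) = 2×2.38×2.879 = 13.71 m.
Hydraulic radius R = A/P = 15.29/13.71 = 1.116 m.
V = (1/n) R^(2/3) √S = (1/0.015) × 1.116^(2/3) × √0.0004 = 1.434 m/s. Hydraulic depth D_h = A/T = 15.29/12.85 = 1.19 m.
Froude number Fr = V/√(g·D_h) = 1.434/√(9.81×1.19) = 0.42, which is less than 1, so the flow is subcritical.

subcritical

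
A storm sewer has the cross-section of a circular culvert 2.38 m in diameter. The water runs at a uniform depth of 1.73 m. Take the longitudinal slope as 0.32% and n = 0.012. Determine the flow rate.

For a circular section of diameter D = 2.38 m at depth y = 1.73 m, the central angle is θ = 2 arccos(1 − 2y/D) = 4.084 rad. Then A = (D²/8)(θ − sin θ) = 3.464 m² and P = Dθ/2 = 4.859 m.
Hydraulic radius R = A/P = 3.464/4.859 = 0.7128 m.
Manning's equation: Q = (1/n) A R^(2/3) S^(1/2) = (1/0.012) × 3.464 × 0.7128^(2/3) × 0.0032^(1/2) = 13 m³/s.

Q = 13 m³/s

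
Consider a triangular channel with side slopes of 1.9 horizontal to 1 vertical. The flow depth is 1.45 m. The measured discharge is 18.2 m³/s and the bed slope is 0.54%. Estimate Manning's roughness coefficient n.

n = 0.012

For a triangular section with side slope z = 1.9: A = zy² = 1.9×1.45² = 3.995 m²; P = 2y√(1+z²) = 2×1.45×2.147 = 6.227 m.
Hydraulic radius R = A/P = 3.995/6.227 = 0.6416 m.
Rearranging Manning's equation: n = (1/Q) A R^(2/3) S^(1/2) = (1/18.2) × 3.995 × 0.6416^(2/3) × √0.0054 = 0.012.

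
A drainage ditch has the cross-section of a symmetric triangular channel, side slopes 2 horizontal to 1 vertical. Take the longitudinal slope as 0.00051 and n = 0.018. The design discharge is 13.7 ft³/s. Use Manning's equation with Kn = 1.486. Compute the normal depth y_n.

y_n = 1.99 ft

Manning's equation rearranged: A R^(2/3) = nQ / (1.486·√S) = 0.018 × 13.7 / (1.486 × √0.00051) = 7.348.
Try y = 2.4 ft: A R^(2/3) = 12.08 — too large.
Try y = 1.51 ft: A R^(2/3) = 3.51 — too small.
Try y = 1.99 ft: A R^(2/3) = 7.328 — ≈ 7.348.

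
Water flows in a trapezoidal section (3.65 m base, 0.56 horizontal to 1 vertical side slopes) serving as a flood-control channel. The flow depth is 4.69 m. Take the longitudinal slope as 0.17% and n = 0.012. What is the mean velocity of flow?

With bottom width b = 3.65 m and side slope z = 0.56: A = (b + zy)y = (3.65 + 0.56×4.69)×4.69 = 29.44 m²; P = b + 2y√(1+z²) = 3.65 + 2×4.69×1.146 = 14.4 m.
Hydraulic radius R = A/P = 29.44/14.4 = 2.044 m.
From Manning's equation, V = (1/n) R^(2/3) S^(1/2) = (1/0.012) × 2.044^(2/3) × 0.0017^(1/2) = 5.53 m/s.

V = 5.53 m/s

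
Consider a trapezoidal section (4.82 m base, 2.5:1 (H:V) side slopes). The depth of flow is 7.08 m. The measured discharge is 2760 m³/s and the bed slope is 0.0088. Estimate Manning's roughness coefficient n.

n = 0.013

With bottom width b = 4.82 m and side slope z = 2.5: A = (b + zy)y = (4.82 + 2.5×7.08)×7.08 = 159.4 m²; P = b + 2y√(1+z²) = 4.82 + 2×7.08×2.693 = 42.95 m.
Hydraulic radius R = A/P = 159.4/42.95 = 3.713 m.
Rearranging Manning's equation: n = (1/Q) A R^(2/3) S^(1/2) = (1/2760) × 159.4 × 3.713^(2/3) × √0.0088 = 0.013.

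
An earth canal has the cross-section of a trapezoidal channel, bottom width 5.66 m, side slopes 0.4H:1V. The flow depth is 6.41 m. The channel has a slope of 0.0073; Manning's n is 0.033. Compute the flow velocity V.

With bottom width b = 5.66 m and side slope z = 0.4: A = (b + zy)y = (5.66 + 0.4×6.41)×6.41 = 52.72 m²; P = b + 2y√(1+z²) = 5.66 + 2×6.41×1.077 = 19.47 m.
Hydraulic radius R = A/P = 52.72/19.47 = 2.708 m.
From Manning's equation, V = (1/n) R^(2/3) S^(1/2) = (1/0.033) × 2.708^(2/3) × 0.0073^(1/2) = 5.03 m/s.

V = 5.03 m/s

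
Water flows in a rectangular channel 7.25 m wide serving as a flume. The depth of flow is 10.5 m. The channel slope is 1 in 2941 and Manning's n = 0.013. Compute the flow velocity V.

Flow area A = b·y = 7.25 × 10.5 = 76.12 m². Wetted perimeter P = b + 2y = 7.25 + 2×10.5 = 28.25 m.
Hydraulic radius R = A/P = 76.12/28.25 = 2.695 m.
From Manning's equation, V = (1/n) R^(2/3) S^(1/2) = (1/0.013) × 2.695^(2/3) × 0.00034^(1/2) = 2.75 m/s.

V = 2.75 m/s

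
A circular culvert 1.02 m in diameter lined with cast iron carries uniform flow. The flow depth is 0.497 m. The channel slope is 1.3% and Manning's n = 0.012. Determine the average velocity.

V = 3.78 m/s

For a circular section of diameter D = 1.02 m at depth y = 0.497 m, the central angle is θ = 2 arccos(1 − 2y/D) = 3.091 rad. Then A = (D²/8)(θ − sin θ) = 0.3953 m² and P = Dθ/2 = 1.576 m.
Hydraulic radius R = A/P = 0.3953/1.576 = 0.2508 m.
From Manning's equation, V = (1/n) R^(2/3) S^(1/2) = (1/0.012) × 0.2508^(2/3) × 0.013^(1/2) = 3.78 m/s.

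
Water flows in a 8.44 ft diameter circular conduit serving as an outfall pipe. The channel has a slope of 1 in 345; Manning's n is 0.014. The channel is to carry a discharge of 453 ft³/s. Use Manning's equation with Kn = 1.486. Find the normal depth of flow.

Manning's equation rearranged: A R^(2/3) = nQ / (1.486·√S) = 0.014 × 453 / (1.486 × √0.002899) = 79.27.
Try y = 5.31 ft: A R^(2/3) = 66.4 — short.
Try y = 6.04 ft: A R^(2/3) = 79.28 — matches.

y_n = 6.04 ft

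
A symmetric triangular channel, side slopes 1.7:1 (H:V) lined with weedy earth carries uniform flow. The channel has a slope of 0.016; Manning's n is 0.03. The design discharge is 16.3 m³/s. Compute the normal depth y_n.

Manning's equation rearranged: A R^(2/3) = nQ / (1·√S) = 0.03 × 16.3 / (√0.016) = 3.866.
Try y = 1.22 m: A R^(2/3) = 1.648 — low.
Try y = 2.01 m: A R^(2/3) = 6.241 — high.
Try y = 1.68 m: A R^(2/3) = 3.869 — ≈ 3.866.

y_n = 1.68 m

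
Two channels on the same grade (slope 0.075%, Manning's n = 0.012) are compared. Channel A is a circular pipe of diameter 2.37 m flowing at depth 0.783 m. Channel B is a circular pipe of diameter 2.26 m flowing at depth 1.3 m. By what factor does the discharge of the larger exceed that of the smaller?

Channel A: For a circular section of diameter D = 2.37 m at depth y = 0.783 m, the central angle is θ = 2 arccos(1 − 2y/D) = 2.449 rad. Then A = (D²/8)(θ − sin θ) = 1.272 m² and P = Dθ/2 = 2.903 m. Hydraulic radius R = A/P = 1.272/2.903 = 0.4381 m. Q_A = (1/0.012)·1.272·0.4381^(2/3)·√0.00075 = 1.674 m³/s.
Channel B: For a circular section of diameter D = 2.26 m at depth y = 1.3 m, the central angle is θ = 2 arccos(1 − 2y/D) = 3.444 rad. Then A = (D²/8)(θ − sin θ) = 2.388 m² and P = Dθ/2 = 3.891 m. Hydraulic radius R = A/P = 2.388/3.891 = 0.6138 m. Q_B = (1/0.012)·2.388·0.6138^(2/3)·√0.00075 = 3.937 m³/s.
The larger discharge is 3.937 m³/s and the smaller is 1.674 m³/s; the ratio is 2.35.

2.35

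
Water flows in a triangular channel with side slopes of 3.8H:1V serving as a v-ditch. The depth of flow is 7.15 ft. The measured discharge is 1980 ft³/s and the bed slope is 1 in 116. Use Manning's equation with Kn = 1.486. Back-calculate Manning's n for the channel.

n = 0.031

For a triangular section with side slope z = 3.8: A = zy² = 3.8×7.15² = 194.3 ft²; P = 2y√(1+z²) = 2×7.15×3.929 = 56.19 ft.
Hydraulic radius R = A/P = 194.3/56.19 = 3.457 ft.
Rearranging Manning's equation: n = (1.486/Q) A R^(2/3) S^(1/2) = (1.486/1980) × 194.3 × 3.457^(2/3) × √0.008621 = 0.031.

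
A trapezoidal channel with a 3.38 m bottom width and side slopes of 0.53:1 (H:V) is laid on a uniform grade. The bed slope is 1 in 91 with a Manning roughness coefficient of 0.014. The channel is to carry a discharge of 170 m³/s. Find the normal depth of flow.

y_n = 3.29 m

Manning's equation rearranged: A R^(2/3) = nQ / (1·√S) = 0.014 × 170 / (√0.01099) = 22.7.
Try y = 2.52 m: A R^(2/3) = 14.21 — short.
Try y = 3.67 m: A R^(2/3) = 27.53 — over.
Try y = 3.29 m: A R^(2/3) = 22.64 — matches.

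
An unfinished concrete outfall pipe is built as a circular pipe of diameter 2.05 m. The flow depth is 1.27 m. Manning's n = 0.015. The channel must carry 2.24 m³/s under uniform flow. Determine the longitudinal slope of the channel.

S = 0.000508

For a circular section of diameter D = 2.05 m at depth y = 1.27 m, the central angle is θ = 2 arccos(1 − 2y/D) = 3.624 rad. Then A = (D²/8)(θ − sin θ) = 2.148 m² and P = Dθ/2 = 3.715 m.
Hydraulic radius R = A/P = 2.148/3.715 = 0.5781 m.
From Manning's equation, S = [nQ / (1 A R^(2/3))]² = [0.015 × 2.24 / (1 × 2.148 × 0.5781^(2/3))]² = 0.000508.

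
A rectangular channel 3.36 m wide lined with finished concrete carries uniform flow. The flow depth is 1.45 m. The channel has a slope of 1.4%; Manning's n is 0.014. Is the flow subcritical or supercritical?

supercritical

Flow area A = b·y = 3.36 × 1.45 = 4.872 m². Wetted perimeter P = b + 2y = 3.36 + 2×1.45 = 6.26 m.
Hydraulic radius R = A/P = 4.872/6.26 = 0.7783 m.
V = (1/n) R^(2/3) √S = (1/0.014) × 0.7783^(2/3) × √0.014 = 7.151 m/s. Hydraulic depth D_h = A/T = 4.872/3.36 = 1.45 m.
Froude number Fr = V/√(g·D_h) = 7.151/√(9.81×1.45) = 1.9, which is greater than 1, so the flow is supercritical.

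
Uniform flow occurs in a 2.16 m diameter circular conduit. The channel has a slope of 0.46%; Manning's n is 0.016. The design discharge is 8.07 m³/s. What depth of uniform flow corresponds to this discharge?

y_n = 1.44 m

Manning's equation rearranged: A R^(2/3) = nQ / (1·√S) = 0.016 × 8.07 / (√0.0046) = 1.904.
Try y = 1.22 m: A R^(2/3) = 1.485 — too small.
Try y = 1.6 m: A R^(2/3) = 2.184 — too large.
Try y = 1.44 m: A R^(2/3) = 1.905 — ≈ 1.904.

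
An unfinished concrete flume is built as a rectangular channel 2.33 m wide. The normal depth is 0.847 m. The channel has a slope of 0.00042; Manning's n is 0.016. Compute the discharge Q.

Flow area A = b·y = 2.33 × 0.847 = 1.974 m². Wetted perimeter P = b + 2y = 2.33 + 2×0.847 = 4.024 m.
Hydraulic radius R = A/P = 1.974/4.024 = 0.4904 m.
Manning's equation: Q = (1/n) A R^(2/3) S^(1/2) = (1/0.016) × 1.974 × 0.4904^(2/3) × 0.00042^(1/2) = 1.57 m³/s.

Q = 1.57 m³/s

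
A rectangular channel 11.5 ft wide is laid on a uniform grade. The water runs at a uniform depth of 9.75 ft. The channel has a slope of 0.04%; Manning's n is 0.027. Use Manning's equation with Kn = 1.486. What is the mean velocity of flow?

V = 2.59 ft/s

Flow area A = b·y = 11.5 × 9.75 = 112.1 ft². Wetted perimeter P = b + 2y = 11.5 + 2×9.75 = 31 ft.
Hydraulic radius R = A/P = 112.1/31 = 3.617 ft.
From Manning's equation, V = (1.486/n) R^(2/3) S^(1/2) = (1.486/0.027) × 3.617^(2/3) × 0.0004^(1/2) = 2.59 ft/s.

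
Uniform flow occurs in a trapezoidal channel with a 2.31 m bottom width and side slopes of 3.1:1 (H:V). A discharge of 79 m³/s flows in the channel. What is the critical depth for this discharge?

At critical depth, Q² T / (g A³) = 1, i.e. A³/T = Q²/g = 79²/9.81 = 636.2.
Try y = 1.83 m: A³/T = 228.3 — too small.
Try y = 2.32 m: A³/T = 641.7 — close enough.

y_c = 2.32 m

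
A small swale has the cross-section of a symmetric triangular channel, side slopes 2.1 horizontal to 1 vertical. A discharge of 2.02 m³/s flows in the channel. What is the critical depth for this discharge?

At critical depth, Q² T / (g A³) = 1, i.e. A³/T = Q²/g = 2.02²/9.81 = 0.4159.
Trying y = 0.905 m: A³/T = 1.339 — over.
Trying y = 0.515 m: A³/T = 0.07988 — short.
Trying y = 0.716 m: A³/T = 0.4149 — matches.

y_c = 0.716 m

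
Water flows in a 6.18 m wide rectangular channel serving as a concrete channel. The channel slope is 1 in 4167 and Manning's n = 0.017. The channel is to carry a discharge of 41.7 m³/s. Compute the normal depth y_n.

y_n = 4.85 m

Manning's equation rearranged: A R^(2/3) = nQ / (1·√S) = 0.017 × 41.7 / (√0.00024) = 45.76.
Trying y = 5.51 m: A R^(2/3) = 53.69 — high.
Trying y = 3.86 m: A R^(2/3) = 34.19 — low.
Trying y = 4.85 m: A R^(2/3) = 45.78 — close enough.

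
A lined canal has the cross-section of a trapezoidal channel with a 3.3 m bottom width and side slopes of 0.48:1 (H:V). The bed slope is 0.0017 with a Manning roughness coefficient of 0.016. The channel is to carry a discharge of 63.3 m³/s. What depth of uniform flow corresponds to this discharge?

y_n = 3.58 m

Manning's equation rearranged: A R^(2/3) = nQ / (1·√S) = 0.016 × 63.3 / (√0.0017) = 24.56.
Trying y = 4.28 m: A R^(2/3) = 33.8 — high.
Trying y = 3.58 m: A R^(2/3) = 24.56 — ≈ 24.56.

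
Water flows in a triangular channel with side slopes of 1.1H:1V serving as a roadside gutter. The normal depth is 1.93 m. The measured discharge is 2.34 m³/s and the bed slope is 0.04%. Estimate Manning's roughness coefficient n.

For a triangular section with side slope z = 1.1: A = zy² = 1.1×1.93² = 4.097 m²; P = 2y√(1+z²) = 2×1.93×1.487 = 5.738 m.
Hydraulic radius R = A/P = 4.097/5.738 = 0.714 m.
Rearranging Manning's equation: n = (1/Q) A R^(2/3) S^(1/2) = (1/2.34) × 4.097 × 0.714^(2/3) × √0.0004 = 0.028.

n = 0.028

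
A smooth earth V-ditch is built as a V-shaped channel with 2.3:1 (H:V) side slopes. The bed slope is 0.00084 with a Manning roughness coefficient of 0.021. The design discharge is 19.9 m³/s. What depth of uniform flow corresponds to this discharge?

Manning's equation rearranged: A R^(2/3) = nQ / (1·√S) = 0.021 × 19.9 / (√0.00084) = 14.42.
Try y = 3.07 m: A R^(2/3) = 27.23 — too large.
Try y = 2.08 m: A R^(2/3) = 9.642 — too small.
Try y = 2.42 m: A R^(2/3) = 14.44 — close enough.

y_n = 2.42 m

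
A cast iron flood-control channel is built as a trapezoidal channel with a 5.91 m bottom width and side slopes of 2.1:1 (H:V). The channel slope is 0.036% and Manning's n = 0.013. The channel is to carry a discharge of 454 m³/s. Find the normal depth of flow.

Manning's equation rearranged: A R^(2/3) = nQ / (1·√S) = 0.013 × 454 / (√0.00036) = 311.1.
Trying y = 8.33 m: A R^(2/3) = 520.7 — over.
Trying y = 5.14 m: A R^(2/3) = 173.8 — short.
Trying y = 6.66 m: A R^(2/3) = 310.8 — matches.

y_n = 6.66 m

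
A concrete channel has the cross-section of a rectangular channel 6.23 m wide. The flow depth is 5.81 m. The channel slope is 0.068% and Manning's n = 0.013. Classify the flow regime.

Flow area A = b·y = 6.23 × 5.81 = 36.2 m². Wetted perimeter P = b + 2y = 6.23 + 2×5.81 = 17.85 m.
Hydraulic radius R = A/P = 36.2/17.85 = 2.028 m.
V = (1/n) R^(2/3) √S = (1/0.013) × 2.028^(2/3) × √0.00068 = 3.214 m/s. Hydraulic depth D_h = A/T = 36.2/6.23 = 5.81 m.
Froude number Fr = V/√(g·D_h) = 3.214/√(9.81×5.81) = 0.426, which is less than 1, so the flow is subcritical.

subcritical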